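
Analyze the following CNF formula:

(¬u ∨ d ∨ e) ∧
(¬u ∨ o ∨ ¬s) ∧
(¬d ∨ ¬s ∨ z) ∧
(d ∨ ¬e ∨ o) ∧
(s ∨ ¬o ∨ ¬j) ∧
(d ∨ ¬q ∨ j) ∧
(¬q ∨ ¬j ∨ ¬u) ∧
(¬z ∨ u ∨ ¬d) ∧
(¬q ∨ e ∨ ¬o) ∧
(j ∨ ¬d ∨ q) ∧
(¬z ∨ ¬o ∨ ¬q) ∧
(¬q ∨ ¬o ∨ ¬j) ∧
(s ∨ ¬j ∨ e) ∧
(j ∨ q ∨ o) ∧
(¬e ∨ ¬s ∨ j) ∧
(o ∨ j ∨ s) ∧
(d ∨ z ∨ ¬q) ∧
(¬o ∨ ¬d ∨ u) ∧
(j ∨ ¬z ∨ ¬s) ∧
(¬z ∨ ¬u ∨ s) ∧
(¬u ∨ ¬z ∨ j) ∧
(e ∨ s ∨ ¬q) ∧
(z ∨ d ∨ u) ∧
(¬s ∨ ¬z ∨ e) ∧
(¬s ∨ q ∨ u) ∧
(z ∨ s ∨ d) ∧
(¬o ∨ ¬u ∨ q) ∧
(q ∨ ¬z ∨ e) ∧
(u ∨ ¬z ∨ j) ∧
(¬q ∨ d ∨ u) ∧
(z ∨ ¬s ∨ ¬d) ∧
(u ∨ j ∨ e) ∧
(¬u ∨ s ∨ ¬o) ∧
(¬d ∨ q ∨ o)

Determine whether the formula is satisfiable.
Yes

Yes, the formula is satisfiable.

One satisfying assignment is: s=False, o=False, z=False, d=True, j=True, q=True, u=False, e=True

Verification: With this assignment, all 34 clauses evaluate to true.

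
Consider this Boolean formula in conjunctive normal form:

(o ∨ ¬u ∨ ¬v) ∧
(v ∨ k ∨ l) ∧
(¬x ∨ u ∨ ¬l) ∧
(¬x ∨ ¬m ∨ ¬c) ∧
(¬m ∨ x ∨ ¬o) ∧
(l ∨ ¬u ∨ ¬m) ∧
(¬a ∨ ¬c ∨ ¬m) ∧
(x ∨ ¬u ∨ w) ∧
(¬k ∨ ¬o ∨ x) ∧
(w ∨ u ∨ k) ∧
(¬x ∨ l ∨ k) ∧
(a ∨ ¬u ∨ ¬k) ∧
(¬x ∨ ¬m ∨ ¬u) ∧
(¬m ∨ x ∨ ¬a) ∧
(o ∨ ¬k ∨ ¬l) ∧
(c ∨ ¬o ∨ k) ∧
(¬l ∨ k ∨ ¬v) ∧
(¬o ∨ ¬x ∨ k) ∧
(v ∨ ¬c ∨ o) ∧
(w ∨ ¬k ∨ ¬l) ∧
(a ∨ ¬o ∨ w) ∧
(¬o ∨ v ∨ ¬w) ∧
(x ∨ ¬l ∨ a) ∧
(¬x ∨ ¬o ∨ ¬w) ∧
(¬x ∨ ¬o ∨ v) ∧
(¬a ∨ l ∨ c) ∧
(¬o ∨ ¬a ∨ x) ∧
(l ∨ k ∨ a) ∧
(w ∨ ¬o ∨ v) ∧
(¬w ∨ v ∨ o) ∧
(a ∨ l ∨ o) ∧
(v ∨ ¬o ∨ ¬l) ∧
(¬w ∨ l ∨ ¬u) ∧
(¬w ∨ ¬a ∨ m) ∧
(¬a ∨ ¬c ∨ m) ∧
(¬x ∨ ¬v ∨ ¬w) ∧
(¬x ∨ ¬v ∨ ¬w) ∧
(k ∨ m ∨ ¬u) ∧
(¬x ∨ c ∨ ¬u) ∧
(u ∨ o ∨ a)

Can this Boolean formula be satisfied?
No

No, the formula is not satisfiable.

No assignment of truth values to the variables can make all 40 clauses true simultaneously.

The formula is UNSAT (unsatisfiable).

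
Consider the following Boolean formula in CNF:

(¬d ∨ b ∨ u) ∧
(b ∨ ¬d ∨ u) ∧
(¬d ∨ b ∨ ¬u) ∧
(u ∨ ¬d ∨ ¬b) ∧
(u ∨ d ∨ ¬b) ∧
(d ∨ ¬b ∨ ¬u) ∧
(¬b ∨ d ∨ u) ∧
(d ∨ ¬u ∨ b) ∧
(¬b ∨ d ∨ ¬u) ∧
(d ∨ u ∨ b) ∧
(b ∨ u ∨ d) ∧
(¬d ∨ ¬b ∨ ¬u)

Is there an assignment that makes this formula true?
No

No, the formula is not satisfiable.

No assignment of truth values to the variables can make all 12 clauses true simultaneously.

The formula is UNSAT (unsatisfiable).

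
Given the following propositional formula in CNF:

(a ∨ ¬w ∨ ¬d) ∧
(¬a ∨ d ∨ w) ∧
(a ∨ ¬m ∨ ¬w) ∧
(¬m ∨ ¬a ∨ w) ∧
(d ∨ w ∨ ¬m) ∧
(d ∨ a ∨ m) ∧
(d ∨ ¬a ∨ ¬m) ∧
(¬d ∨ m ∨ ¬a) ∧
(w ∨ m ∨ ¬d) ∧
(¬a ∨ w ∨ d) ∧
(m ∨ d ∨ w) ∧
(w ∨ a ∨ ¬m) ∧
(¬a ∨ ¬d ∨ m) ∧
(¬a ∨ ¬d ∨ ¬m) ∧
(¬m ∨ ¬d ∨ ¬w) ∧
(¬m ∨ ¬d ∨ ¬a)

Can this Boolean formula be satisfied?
Yes

Yes, the formula is satisfiable.

One satisfying assignment is: d=False, m=False, a=True, w=True

Verification: With this assignment, all 16 clauses evaluate to true.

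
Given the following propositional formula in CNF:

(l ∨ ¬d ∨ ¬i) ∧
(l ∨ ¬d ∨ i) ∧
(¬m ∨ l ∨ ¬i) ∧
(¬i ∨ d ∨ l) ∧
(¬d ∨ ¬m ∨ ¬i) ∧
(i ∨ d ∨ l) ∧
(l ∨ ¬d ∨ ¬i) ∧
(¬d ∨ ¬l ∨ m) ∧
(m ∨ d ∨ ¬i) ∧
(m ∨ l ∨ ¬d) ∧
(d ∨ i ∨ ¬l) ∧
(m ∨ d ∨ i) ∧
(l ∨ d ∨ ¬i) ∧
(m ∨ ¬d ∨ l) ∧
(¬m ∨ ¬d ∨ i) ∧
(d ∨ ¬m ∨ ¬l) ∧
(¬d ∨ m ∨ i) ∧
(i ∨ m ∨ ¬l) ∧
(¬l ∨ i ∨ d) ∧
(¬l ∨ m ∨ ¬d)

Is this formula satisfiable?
No

No, the formula is not satisfiable.

No assignment of truth values to the variables can make all 20 clauses true simultaneously.

The formula is UNSAT (unsatisfiable).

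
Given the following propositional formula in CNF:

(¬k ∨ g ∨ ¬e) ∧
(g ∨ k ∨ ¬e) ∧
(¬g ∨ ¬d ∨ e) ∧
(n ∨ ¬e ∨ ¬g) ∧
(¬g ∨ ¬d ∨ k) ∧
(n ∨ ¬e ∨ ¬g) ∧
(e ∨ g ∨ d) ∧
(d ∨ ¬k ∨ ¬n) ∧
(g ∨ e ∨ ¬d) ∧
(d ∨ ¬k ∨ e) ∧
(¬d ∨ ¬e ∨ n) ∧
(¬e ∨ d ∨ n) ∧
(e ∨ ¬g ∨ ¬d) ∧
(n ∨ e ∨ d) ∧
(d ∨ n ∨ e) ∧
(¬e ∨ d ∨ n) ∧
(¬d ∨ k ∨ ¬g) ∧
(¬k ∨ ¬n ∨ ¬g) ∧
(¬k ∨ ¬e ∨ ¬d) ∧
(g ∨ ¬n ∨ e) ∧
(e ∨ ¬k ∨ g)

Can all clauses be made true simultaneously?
Yes

Yes, the formula is satisfiable.

One satisfying assignment is: g=True, d=False, n=True, e=True, k=False

Verification: With this assignment, all 21 clauses evaluate to true.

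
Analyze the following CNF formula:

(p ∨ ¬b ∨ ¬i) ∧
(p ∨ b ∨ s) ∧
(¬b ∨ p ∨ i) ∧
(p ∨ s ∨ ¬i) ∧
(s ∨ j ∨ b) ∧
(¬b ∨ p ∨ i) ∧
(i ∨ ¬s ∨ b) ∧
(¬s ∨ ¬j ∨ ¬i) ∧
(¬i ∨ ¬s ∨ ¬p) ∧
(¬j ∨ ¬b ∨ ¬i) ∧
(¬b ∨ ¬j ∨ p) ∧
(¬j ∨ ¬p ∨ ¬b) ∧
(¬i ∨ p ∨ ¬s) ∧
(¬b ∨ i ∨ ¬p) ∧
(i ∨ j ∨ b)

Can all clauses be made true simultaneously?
Yes

Yes, the formula is satisfiable.

One satisfying assignment is: j=True, i=False, s=False, b=False, p=True

Verification: With this assignment, all 15 clauses evaluate to true.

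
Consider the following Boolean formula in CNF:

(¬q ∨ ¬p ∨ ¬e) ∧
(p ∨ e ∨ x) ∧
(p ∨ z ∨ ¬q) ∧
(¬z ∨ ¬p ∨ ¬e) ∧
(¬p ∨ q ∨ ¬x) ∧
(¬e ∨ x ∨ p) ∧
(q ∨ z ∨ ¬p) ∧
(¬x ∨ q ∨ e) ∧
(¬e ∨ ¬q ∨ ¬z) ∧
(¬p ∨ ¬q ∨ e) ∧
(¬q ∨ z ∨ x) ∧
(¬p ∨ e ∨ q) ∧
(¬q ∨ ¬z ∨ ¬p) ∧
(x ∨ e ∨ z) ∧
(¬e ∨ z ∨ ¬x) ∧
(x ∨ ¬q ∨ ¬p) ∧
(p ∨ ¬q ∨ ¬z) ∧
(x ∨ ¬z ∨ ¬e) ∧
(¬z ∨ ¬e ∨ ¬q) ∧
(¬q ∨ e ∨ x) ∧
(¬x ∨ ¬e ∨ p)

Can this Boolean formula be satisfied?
No

No, the formula is not satisfiable.

No assignment of truth values to the variables can make all 21 clauses true simultaneously.

The formula is UNSAT (unsatisfiable).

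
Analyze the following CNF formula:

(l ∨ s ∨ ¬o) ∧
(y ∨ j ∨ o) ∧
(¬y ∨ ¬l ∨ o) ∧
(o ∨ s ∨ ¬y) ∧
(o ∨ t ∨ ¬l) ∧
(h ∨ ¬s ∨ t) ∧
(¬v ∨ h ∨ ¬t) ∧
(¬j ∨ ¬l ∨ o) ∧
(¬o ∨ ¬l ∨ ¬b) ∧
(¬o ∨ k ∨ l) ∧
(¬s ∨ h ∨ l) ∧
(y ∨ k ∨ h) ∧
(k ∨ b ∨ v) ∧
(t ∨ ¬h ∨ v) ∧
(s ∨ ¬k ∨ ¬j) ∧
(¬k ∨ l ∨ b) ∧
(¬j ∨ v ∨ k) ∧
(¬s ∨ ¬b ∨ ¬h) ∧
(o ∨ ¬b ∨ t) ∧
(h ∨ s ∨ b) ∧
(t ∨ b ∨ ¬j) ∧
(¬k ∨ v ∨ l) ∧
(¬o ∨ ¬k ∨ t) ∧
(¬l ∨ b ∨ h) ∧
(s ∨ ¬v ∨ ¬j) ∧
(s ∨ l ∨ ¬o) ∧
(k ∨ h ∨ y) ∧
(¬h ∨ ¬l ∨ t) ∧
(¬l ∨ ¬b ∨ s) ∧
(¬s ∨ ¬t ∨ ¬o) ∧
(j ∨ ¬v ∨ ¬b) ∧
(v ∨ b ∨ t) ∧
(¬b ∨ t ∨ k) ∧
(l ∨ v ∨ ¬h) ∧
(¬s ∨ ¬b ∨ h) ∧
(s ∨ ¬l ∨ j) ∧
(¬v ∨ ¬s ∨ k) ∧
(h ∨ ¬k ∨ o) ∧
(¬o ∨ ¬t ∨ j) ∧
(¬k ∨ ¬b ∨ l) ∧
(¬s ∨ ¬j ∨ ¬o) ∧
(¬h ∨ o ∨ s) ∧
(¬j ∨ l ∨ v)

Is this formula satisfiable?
No

No, the formula is not satisfiable.

No assignment of truth values to the variables can make all 43 clauses true simultaneously.

The formula is UNSAT (unsatisfiable).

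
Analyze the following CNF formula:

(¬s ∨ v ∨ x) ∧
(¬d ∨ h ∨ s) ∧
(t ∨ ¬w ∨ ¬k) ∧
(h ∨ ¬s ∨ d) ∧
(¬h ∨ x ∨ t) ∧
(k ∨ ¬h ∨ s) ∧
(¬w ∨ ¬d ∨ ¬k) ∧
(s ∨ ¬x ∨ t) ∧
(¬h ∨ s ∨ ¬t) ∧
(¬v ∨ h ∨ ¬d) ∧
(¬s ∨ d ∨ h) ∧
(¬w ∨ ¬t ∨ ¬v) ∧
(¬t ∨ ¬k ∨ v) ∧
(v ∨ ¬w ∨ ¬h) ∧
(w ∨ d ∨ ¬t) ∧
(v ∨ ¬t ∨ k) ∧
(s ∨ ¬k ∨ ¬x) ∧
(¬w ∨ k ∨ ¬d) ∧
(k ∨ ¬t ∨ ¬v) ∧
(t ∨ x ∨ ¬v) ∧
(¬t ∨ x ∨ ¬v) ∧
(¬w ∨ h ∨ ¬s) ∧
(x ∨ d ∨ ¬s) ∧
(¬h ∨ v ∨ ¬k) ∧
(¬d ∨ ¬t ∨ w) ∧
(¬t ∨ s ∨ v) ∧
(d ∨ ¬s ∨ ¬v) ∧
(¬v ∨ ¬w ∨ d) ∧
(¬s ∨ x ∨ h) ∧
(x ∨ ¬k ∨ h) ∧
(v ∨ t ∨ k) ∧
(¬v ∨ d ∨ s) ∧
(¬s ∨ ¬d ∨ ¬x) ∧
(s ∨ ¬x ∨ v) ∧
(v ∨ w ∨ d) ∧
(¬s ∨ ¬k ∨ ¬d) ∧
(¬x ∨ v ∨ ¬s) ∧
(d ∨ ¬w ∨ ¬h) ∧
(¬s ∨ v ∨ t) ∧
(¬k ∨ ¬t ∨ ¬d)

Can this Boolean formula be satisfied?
No

No, the formula is not satisfiable.

No assignment of truth values to the variables can make all 40 clauses true simultaneously.

The formula is UNSAT (unsatisfiable).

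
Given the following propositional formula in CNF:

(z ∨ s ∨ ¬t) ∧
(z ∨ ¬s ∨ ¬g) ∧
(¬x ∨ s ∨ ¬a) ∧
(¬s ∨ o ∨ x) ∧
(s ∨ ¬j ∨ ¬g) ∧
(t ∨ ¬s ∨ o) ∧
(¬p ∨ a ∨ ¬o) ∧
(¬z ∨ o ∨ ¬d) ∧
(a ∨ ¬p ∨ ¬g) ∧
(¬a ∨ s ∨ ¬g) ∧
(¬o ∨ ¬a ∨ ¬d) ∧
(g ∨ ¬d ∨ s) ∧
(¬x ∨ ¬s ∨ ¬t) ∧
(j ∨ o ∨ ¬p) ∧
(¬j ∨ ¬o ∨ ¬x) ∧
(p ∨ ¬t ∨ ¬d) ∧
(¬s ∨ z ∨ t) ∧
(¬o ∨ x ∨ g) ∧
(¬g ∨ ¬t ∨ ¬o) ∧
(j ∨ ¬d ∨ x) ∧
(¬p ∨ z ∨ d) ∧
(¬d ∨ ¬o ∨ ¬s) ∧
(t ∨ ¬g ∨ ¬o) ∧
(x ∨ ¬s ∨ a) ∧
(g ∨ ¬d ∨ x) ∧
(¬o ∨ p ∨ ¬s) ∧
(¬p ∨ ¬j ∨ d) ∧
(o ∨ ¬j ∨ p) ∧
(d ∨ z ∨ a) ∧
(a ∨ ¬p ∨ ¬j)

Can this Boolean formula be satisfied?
Yes

Yes, the formula is satisfiable.

One satisfying assignment is: s=False, x=False, d=False, t=False, j=False, z=True, g=False, o=False, a=False, p=False

Verification: With this assignment, all 30 clauses evaluate to true.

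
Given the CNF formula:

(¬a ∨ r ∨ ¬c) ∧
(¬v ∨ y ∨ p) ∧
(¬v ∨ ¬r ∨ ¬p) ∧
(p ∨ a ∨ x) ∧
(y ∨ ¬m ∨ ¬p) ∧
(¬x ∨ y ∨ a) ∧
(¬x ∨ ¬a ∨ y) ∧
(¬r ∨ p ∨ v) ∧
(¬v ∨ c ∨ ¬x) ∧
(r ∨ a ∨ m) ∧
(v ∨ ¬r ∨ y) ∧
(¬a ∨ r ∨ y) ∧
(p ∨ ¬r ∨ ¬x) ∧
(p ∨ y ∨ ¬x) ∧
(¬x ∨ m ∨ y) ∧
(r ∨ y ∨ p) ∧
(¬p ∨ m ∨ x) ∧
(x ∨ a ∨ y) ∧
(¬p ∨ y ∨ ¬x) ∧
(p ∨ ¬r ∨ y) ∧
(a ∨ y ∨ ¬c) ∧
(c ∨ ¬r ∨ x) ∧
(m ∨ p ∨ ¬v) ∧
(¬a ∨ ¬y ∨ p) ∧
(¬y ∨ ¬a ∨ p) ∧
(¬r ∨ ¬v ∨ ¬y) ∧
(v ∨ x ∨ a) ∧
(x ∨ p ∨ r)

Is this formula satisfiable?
Yes

Yes, the formula is satisfiable.

One satisfying assignment is: p=True, a=False, y=True, v=False, m=False, c=False, x=True, r=True

Verification: With this assignment, all 28 clauses evaluate to true.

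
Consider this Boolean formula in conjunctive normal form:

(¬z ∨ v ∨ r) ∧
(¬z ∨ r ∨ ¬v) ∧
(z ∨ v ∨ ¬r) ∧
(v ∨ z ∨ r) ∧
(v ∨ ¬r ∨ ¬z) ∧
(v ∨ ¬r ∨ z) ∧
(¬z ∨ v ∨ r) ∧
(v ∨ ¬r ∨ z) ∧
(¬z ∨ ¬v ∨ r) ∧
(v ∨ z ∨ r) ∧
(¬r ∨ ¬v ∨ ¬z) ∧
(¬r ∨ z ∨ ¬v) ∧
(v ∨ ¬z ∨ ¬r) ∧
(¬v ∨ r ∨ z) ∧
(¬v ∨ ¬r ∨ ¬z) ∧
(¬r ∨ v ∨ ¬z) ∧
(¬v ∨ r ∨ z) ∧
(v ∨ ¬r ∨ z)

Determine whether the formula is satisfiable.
No

No, the formula is not satisfiable.

No assignment of truth values to the variables can make all 18 clauses true simultaneously.

The formula is UNSAT (unsatisfiable).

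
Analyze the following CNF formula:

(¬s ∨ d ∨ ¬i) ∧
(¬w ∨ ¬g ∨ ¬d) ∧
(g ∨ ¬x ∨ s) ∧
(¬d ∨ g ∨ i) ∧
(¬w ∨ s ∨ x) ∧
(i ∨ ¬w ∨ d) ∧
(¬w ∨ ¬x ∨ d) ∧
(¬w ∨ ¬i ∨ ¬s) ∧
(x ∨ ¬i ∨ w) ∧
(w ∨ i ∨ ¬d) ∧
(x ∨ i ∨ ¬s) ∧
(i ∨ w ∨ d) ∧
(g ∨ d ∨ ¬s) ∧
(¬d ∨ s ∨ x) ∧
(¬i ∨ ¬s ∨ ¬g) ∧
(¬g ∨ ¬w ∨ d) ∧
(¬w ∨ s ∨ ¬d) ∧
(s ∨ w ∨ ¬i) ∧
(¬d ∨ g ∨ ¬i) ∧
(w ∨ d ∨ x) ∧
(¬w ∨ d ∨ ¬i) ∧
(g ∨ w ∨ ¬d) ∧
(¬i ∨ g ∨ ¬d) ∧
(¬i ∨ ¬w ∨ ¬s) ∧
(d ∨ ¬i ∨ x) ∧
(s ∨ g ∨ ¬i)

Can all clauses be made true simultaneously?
No

No, the formula is not satisfiable.

No assignment of truth values to the variables can make all 26 clauses true simultaneously.

The formula is UNSAT (unsatisfiable).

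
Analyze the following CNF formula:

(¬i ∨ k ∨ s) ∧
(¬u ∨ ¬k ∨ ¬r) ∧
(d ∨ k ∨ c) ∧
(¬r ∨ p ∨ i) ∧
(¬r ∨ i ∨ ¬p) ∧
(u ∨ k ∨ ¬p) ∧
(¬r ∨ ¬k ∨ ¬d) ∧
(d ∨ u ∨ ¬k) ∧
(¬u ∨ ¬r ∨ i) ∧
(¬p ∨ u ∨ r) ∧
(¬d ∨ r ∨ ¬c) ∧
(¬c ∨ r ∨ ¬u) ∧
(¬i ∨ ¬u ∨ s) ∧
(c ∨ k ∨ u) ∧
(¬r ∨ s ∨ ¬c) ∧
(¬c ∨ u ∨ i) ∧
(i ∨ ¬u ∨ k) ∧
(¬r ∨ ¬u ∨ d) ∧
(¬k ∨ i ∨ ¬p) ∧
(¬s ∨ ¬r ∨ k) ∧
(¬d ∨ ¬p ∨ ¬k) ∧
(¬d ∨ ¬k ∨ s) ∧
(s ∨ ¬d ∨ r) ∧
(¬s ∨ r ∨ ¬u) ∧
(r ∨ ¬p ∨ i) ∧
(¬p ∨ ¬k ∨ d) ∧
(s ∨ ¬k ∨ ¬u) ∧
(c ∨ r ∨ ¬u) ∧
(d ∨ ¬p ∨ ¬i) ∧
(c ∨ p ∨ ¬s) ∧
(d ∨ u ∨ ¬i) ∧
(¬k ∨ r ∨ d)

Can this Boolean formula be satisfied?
No

No, the formula is not satisfiable.

No assignment of truth values to the variables can make all 32 clauses true simultaneously.

The formula is UNSAT (unsatisfiable).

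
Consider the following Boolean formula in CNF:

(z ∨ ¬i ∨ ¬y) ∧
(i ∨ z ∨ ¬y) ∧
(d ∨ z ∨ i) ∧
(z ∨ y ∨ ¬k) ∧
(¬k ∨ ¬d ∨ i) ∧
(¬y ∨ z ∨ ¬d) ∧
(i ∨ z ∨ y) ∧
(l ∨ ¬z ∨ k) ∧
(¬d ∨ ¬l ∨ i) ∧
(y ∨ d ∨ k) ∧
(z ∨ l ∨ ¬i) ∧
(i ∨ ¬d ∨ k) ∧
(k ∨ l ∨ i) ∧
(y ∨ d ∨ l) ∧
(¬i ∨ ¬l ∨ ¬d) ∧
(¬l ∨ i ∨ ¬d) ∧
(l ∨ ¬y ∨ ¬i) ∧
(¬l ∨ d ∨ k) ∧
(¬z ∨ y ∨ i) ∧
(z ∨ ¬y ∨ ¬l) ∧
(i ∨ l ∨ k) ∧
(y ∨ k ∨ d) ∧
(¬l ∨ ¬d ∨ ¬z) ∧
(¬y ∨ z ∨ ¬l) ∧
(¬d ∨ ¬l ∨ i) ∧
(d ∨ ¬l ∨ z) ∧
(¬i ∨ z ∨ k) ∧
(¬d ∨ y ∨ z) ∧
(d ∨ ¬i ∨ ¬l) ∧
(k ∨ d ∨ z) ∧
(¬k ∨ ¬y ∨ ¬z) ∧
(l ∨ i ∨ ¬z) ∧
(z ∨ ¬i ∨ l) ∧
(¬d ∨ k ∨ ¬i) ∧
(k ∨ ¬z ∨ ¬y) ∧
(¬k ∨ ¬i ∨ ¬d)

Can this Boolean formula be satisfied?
No

No, the formula is not satisfiable.

No assignment of truth values to the variables can make all 36 clauses true simultaneously.

The formula is UNSAT (unsatisfiable).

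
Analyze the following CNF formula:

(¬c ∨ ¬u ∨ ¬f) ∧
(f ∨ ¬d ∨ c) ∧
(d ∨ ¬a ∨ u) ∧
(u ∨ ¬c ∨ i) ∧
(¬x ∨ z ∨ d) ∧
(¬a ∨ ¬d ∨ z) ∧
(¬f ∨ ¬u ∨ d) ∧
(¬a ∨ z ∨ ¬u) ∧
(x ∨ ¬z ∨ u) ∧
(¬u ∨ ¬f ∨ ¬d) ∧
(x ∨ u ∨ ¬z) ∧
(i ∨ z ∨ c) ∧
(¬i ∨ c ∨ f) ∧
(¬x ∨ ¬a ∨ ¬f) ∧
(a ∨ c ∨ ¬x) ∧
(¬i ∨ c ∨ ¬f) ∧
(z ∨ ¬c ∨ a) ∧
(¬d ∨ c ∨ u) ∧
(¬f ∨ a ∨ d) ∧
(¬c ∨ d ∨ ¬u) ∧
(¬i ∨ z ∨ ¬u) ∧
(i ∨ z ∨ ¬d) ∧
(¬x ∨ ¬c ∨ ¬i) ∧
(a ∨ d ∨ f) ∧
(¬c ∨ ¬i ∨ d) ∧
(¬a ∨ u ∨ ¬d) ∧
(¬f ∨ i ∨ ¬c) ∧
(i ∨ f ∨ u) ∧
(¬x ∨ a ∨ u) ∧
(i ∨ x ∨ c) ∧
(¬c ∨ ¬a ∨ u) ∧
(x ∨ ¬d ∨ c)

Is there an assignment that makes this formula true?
Yes

Yes, the formula is satisfiable.

One satisfying assignment is: i=False, x=True, z=True, a=True, c=False, u=True, f=False, d=False

Verification: With this assignment, all 32 clauses evaluate to true.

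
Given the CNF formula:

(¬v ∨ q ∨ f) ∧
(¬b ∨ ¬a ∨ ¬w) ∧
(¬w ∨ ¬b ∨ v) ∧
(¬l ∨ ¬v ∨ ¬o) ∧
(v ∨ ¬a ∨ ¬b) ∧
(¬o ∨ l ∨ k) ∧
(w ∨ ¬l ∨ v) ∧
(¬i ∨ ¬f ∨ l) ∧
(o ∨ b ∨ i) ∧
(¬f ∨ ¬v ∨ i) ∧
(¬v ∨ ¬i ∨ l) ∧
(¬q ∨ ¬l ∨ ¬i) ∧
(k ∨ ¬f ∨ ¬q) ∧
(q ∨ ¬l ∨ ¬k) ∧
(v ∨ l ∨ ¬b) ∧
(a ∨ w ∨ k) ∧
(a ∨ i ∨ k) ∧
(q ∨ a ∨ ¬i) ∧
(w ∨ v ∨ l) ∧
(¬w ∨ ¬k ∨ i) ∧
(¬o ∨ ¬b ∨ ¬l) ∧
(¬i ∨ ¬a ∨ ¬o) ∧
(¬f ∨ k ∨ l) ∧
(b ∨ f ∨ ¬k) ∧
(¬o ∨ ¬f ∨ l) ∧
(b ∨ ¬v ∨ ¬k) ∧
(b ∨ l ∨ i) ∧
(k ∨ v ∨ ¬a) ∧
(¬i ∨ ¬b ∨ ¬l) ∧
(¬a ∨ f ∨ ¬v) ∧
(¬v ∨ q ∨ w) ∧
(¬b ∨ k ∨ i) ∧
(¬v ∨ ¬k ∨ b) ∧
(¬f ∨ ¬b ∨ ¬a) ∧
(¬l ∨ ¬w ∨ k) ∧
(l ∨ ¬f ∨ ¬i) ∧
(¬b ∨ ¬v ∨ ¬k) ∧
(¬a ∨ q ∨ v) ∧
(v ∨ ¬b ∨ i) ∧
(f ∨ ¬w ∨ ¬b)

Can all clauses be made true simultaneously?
Yes

Yes, the formula is satisfiable.

One satisfying assignment is: k=False, v=False, i=True, l=False, o=False, w=True, a=False, f=False, q=True, b=False

Verification: With this assignment, all 40 clauses evaluate to true.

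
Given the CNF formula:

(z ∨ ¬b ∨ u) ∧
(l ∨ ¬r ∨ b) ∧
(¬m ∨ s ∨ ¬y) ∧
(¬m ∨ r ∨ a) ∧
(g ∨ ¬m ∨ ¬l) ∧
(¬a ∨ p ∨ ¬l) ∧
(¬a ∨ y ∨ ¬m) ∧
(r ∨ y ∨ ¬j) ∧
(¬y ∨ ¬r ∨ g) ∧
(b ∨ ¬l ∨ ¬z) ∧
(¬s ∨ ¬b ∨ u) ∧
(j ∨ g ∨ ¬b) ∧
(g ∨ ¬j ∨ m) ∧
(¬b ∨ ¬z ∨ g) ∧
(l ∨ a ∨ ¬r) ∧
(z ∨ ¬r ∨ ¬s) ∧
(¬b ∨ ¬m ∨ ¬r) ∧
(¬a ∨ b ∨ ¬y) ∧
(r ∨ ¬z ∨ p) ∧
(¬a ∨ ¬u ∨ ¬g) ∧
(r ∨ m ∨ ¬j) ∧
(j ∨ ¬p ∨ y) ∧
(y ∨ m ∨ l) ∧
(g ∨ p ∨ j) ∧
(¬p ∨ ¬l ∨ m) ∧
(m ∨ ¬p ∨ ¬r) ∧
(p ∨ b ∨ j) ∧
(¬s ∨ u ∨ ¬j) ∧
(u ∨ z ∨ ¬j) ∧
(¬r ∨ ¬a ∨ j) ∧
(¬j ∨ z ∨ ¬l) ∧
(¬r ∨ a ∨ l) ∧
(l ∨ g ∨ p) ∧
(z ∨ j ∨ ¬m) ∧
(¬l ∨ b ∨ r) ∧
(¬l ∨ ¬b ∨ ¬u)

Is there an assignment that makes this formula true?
Yes

Yes, the formula is satisfiable.

One satisfying assignment is: l=False, r=False, j=False, a=False, p=True, y=True, s=False, g=False, u=False, m=False, b=False, z=False

Verification: With this assignment, all 36 clauses evaluate to true.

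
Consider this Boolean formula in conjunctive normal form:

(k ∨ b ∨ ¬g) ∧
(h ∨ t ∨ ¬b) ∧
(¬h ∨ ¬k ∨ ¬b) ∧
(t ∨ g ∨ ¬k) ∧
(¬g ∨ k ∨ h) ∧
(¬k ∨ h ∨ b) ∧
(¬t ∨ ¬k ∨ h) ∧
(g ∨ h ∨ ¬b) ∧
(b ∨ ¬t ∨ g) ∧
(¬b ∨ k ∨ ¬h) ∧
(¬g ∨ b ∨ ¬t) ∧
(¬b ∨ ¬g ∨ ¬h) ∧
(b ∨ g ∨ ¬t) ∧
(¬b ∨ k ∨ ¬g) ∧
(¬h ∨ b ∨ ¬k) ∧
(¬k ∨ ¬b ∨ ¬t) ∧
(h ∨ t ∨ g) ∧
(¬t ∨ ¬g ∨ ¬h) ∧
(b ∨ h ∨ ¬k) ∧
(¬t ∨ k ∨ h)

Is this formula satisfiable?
Yes

Yes, the formula is satisfiable.

One satisfying assignment is: k=False, h=True, g=False, b=False, t=False

Verification: With this assignment, all 20 clauses evaluate to true.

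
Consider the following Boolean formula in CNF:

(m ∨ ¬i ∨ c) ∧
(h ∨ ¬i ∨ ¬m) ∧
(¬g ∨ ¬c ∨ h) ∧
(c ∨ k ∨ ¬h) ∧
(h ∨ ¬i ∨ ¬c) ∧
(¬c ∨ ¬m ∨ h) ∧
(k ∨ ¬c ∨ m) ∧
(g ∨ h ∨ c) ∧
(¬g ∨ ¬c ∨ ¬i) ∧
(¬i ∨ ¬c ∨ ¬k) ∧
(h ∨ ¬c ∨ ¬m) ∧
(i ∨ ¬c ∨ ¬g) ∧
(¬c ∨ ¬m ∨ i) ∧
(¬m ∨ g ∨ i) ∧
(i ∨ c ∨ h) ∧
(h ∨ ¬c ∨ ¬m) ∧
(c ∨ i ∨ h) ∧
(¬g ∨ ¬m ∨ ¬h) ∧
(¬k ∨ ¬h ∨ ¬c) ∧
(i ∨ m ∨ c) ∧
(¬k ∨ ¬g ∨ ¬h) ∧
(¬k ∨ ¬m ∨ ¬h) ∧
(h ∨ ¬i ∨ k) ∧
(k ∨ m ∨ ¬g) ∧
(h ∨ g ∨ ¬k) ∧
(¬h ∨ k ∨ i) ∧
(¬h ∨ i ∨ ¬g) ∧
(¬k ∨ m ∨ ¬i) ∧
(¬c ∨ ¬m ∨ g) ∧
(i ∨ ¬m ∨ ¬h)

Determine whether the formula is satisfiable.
No

No, the formula is not satisfiable.

No assignment of truth values to the variables can make all 30 clauses true simultaneously.

The formula is UNSAT (unsatisfiable).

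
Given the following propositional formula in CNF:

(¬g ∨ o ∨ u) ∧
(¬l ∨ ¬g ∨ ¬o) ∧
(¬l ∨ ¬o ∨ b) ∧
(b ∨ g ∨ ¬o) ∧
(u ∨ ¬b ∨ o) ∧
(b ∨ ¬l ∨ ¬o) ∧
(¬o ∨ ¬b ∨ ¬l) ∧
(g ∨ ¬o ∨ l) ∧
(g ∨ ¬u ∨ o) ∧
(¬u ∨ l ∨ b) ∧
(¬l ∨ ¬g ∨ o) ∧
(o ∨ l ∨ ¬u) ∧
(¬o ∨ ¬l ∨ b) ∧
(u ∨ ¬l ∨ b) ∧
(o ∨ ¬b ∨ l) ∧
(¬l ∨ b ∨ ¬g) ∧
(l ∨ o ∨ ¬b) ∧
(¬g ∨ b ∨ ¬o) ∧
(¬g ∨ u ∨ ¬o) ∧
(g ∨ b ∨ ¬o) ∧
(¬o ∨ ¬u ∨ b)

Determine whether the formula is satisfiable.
Yes

Yes, the formula is satisfiable.

One satisfying assignment is: l=False, b=False, u=False, o=False, g=False

Verification: With this assignment, all 21 clauses evaluate to true.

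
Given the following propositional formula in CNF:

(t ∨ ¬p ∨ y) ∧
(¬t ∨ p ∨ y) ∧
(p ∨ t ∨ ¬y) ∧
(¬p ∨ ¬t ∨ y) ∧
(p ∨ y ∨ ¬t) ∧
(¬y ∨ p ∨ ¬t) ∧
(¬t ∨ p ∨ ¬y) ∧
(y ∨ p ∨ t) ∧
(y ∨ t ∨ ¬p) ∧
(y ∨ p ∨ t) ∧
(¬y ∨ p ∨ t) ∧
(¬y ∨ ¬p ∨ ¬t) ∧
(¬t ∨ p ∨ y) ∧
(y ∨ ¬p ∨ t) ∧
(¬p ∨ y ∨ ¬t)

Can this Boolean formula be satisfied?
Yes

Yes, the formula is satisfiable.

One satisfying assignment is: y=True, p=True, t=False

Verification: With this assignment, all 15 clauses evaluate to true.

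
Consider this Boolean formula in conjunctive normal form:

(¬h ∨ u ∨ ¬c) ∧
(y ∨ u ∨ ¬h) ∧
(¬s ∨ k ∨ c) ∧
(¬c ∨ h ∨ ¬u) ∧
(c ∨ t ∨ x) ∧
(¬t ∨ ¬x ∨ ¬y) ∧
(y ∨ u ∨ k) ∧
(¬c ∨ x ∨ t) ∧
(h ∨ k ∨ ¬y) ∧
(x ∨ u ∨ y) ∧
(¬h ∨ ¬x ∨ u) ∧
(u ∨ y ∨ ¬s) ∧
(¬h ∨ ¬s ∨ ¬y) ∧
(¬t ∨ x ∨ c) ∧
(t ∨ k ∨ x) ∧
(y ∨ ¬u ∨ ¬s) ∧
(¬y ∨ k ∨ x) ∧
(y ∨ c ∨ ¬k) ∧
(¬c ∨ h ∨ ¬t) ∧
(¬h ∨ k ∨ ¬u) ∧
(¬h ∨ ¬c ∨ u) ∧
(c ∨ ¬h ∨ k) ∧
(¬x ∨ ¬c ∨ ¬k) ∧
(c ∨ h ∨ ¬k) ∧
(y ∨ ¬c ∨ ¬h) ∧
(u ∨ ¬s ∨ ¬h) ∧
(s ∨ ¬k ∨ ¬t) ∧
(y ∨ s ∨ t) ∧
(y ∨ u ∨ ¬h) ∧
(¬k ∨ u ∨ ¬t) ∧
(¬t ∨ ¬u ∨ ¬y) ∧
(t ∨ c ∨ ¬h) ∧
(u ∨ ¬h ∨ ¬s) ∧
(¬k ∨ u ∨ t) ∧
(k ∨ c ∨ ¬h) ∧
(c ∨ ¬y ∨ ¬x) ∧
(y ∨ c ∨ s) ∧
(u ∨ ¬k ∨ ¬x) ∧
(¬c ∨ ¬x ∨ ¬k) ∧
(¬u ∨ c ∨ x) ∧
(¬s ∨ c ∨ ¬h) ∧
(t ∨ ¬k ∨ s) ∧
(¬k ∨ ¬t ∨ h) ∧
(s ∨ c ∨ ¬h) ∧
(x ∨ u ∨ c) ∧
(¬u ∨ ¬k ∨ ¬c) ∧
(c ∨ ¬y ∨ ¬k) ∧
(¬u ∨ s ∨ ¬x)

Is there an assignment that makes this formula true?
No

No, the formula is not satisfiable.

No assignment of truth values to the variables can make all 48 clauses true simultaneously.

The formula is UNSAT (unsatisfiable).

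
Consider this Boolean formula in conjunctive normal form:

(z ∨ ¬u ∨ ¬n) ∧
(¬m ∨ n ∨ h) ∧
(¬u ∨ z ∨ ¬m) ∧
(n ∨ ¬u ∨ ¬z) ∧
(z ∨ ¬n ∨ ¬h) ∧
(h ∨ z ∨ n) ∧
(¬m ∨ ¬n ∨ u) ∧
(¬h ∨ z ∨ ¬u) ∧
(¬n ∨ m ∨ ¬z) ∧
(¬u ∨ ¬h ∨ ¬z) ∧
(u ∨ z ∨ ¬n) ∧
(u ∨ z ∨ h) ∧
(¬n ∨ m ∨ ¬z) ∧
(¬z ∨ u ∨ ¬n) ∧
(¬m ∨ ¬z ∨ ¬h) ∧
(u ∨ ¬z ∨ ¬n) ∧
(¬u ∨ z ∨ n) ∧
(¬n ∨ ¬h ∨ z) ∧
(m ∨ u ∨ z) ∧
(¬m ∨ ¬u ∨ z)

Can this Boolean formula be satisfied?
Yes

Yes, the formula is satisfiable.

One satisfying assignment is: z=True, u=False, h=False, n=False, m=False

Verification: With this assignment, all 20 clauses evaluate to true.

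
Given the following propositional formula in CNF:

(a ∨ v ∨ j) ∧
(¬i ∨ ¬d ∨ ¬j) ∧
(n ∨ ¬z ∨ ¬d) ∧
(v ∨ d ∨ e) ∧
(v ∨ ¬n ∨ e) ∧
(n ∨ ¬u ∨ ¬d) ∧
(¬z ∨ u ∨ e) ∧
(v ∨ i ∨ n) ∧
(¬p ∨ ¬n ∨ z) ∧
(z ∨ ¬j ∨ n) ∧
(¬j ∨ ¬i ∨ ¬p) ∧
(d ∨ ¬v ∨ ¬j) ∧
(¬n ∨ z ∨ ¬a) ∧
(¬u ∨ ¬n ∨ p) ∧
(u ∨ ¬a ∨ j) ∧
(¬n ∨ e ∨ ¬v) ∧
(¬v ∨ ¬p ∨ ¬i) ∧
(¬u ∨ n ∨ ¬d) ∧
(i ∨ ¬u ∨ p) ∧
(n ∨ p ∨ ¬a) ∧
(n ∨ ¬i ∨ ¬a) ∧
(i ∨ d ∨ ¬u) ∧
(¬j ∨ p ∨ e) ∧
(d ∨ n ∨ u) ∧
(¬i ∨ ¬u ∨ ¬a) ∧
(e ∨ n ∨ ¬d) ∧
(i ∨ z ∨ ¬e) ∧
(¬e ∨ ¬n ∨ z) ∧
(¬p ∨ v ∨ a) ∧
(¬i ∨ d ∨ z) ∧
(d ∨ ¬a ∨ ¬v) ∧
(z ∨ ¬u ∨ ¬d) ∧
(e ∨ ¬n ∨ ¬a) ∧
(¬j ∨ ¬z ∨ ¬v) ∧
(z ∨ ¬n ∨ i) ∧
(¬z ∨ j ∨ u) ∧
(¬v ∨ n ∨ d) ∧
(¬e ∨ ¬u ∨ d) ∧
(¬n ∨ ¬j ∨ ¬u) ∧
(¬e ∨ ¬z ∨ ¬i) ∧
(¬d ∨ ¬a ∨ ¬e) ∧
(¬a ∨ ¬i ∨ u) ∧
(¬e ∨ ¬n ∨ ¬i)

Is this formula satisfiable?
Yes

Yes, the formula is satisfiable.

One satisfying assignment is: d=True, v=True, i=True, e=True, u=False, a=False, n=False, j=False, z=False, p=False

Verification: With this assignment, all 43 clauses evaluate to true.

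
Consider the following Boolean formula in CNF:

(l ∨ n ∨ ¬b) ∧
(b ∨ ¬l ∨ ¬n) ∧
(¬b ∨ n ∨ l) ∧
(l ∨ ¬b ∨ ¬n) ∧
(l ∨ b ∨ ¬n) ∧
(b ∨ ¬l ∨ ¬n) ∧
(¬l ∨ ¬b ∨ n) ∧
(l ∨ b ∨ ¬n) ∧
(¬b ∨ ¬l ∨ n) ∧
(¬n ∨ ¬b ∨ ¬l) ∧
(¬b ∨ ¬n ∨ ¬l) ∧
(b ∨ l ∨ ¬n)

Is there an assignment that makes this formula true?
Yes

Yes, the formula is satisfiable.

One satisfying assignment is: n=False, b=False, l=False

Verification: With this assignment, all 12 clauses evaluate to true.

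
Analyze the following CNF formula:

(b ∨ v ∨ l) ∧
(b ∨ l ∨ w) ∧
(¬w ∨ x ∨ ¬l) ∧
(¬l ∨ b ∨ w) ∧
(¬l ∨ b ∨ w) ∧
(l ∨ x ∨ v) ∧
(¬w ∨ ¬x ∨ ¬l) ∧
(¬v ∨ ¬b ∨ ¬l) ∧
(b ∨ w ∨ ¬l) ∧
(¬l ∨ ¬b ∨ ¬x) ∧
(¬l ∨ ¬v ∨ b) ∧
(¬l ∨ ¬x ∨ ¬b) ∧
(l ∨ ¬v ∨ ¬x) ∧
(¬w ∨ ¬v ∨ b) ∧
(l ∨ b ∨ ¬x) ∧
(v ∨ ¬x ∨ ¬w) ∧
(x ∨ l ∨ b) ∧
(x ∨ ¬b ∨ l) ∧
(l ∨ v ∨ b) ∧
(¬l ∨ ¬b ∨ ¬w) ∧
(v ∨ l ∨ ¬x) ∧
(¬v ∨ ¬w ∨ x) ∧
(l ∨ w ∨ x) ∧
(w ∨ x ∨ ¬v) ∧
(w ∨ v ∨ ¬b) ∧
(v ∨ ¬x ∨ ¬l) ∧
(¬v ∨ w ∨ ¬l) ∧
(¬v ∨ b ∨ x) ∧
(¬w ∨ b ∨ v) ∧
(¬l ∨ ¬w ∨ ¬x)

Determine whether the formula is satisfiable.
No

No, the formula is not satisfiable.

No assignment of truth values to the variables can make all 30 clauses true simultaneously.

The formula is UNSAT (unsatisfiable).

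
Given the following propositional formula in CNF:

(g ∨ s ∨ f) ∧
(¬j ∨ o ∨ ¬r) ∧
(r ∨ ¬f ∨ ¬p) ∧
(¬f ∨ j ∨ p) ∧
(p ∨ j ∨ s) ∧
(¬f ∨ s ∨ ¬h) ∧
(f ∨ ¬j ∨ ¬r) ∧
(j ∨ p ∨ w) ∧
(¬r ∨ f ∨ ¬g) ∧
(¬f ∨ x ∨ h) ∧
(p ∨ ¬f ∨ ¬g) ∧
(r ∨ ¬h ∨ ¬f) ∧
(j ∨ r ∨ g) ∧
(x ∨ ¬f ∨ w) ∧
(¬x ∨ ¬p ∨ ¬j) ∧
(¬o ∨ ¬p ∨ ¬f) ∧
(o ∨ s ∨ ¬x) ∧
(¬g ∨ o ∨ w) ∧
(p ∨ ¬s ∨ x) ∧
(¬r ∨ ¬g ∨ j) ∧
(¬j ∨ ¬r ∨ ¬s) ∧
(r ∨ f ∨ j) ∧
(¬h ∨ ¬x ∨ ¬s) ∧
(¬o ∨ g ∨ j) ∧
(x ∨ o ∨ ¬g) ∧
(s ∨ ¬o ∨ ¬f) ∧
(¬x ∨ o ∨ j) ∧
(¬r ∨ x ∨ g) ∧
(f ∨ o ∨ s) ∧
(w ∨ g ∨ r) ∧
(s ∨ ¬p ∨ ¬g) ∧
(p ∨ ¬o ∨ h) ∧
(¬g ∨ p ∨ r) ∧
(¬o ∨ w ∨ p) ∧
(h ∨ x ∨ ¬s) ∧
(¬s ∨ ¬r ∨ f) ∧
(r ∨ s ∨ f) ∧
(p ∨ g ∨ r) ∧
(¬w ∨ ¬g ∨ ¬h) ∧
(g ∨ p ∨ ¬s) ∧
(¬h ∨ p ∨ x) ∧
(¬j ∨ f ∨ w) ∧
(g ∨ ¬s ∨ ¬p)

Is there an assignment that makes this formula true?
No

No, the formula is not satisfiable.

No assignment of truth values to the variables can make all 43 clauses true simultaneously.

The formula is UNSAT (unsatisfiable).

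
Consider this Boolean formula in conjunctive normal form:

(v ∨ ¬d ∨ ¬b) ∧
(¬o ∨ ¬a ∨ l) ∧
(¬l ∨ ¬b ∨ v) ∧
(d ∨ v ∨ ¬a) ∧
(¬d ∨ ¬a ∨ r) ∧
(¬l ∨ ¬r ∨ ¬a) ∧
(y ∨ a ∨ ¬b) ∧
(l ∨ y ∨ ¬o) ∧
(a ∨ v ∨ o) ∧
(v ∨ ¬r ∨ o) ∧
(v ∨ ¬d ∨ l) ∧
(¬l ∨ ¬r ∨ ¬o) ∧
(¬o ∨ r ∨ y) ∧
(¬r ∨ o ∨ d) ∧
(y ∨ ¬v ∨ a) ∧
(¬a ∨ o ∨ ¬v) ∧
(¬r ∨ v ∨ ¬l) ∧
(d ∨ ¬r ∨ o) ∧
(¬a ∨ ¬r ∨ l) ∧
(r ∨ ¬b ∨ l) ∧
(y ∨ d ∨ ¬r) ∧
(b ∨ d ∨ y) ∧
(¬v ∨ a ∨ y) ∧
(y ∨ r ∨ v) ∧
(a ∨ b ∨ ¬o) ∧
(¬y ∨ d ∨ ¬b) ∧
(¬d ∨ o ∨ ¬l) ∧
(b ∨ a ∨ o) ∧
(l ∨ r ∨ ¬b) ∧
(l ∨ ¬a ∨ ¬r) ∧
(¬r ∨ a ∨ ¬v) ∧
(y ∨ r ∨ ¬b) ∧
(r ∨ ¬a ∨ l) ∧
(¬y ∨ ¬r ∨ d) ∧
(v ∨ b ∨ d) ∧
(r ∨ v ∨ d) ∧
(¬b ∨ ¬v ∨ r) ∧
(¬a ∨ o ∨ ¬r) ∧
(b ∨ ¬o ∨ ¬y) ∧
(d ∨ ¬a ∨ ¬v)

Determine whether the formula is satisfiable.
No

No, the formula is not satisfiable.

No assignment of truth values to the variables can make all 40 clauses true simultaneously.

The formula is UNSAT (unsatisfiable).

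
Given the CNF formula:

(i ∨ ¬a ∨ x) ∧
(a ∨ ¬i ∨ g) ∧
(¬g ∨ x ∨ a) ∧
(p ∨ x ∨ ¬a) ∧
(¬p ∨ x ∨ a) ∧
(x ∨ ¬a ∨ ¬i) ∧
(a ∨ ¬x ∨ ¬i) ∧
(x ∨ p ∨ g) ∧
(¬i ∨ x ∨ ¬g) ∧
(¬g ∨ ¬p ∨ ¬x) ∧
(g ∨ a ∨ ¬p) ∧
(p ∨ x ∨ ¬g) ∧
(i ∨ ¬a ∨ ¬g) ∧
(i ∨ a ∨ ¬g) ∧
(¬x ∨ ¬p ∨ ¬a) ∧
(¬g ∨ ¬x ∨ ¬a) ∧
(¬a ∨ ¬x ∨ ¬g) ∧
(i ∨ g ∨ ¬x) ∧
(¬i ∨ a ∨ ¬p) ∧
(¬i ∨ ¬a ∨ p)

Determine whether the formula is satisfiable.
No

No, the formula is not satisfiable.

No assignment of truth values to the variables can make all 20 clauses true simultaneously.

The formula is UNSAT (unsatisfiable).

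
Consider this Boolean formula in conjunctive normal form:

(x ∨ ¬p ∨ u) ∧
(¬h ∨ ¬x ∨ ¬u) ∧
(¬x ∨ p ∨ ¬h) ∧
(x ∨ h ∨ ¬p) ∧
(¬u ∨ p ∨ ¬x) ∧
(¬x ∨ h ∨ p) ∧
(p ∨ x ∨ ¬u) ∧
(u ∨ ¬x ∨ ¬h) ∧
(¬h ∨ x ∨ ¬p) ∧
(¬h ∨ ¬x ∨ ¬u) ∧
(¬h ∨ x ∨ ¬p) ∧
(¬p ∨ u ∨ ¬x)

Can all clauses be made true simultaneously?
Yes

Yes, the formula is satisfiable.

One satisfying assignment is: p=False, h=False, u=False, x=False

Verification: With this assignment, all 12 clauses evaluate to true.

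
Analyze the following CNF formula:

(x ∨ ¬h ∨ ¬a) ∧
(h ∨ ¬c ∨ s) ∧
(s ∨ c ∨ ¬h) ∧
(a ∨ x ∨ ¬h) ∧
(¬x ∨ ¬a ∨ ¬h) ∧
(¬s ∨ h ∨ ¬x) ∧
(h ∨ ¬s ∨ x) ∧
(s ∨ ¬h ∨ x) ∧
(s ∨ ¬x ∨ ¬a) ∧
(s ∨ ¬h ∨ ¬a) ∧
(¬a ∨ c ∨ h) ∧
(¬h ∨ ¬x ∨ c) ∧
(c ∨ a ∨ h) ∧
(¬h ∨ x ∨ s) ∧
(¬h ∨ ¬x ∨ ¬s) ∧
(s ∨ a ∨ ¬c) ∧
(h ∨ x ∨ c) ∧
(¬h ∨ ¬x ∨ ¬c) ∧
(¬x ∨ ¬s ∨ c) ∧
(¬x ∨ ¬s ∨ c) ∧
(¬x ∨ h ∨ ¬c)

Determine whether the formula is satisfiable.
No

No, the formula is not satisfiable.

No assignment of truth values to the variables can make all 21 clauses true simultaneously.

The formula is UNSAT (unsatisfiable).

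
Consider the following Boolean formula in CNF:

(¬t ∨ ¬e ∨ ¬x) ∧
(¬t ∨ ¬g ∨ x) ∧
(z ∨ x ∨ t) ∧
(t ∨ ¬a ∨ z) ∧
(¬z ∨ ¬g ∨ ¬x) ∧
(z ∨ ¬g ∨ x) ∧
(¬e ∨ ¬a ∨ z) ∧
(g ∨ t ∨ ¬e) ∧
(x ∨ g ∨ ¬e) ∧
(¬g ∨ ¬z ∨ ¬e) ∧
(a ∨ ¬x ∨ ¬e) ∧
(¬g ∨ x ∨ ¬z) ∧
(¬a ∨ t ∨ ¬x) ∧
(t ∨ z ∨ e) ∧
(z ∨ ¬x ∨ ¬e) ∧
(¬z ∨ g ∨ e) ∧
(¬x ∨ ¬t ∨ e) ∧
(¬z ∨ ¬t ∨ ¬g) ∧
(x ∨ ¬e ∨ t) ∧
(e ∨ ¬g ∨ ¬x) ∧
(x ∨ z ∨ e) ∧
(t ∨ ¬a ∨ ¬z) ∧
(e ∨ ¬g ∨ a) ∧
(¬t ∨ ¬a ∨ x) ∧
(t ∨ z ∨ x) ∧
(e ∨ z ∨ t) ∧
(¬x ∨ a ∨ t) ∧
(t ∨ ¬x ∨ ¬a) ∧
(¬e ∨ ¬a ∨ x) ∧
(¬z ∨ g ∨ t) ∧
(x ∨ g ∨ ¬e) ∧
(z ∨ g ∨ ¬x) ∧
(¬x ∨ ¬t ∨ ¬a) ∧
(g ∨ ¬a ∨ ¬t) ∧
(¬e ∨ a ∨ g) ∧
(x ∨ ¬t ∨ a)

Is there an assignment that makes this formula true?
No

No, the formula is not satisfiable.

No assignment of truth values to the variables can make all 36 clauses true simultaneously.

The formula is UNSAT (unsatisfiable).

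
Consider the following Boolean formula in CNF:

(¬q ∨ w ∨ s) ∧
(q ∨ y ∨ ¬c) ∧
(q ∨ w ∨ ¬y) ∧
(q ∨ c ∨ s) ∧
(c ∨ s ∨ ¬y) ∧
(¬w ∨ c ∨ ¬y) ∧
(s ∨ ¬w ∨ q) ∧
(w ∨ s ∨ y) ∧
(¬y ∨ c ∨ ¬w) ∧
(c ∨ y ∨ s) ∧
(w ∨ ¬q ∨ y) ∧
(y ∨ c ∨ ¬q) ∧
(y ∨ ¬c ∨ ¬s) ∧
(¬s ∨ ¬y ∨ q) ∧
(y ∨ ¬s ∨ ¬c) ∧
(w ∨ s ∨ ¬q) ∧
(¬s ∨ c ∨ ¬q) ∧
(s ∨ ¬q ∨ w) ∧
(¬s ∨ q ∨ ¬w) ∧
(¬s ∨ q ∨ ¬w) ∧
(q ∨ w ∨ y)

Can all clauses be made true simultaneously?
Yes

Yes, the formula is satisfiable.

One satisfying assignment is: c=True, w=True, y=False, s=False, q=True

Verification: With this assignment, all 21 clauses evaluate to true.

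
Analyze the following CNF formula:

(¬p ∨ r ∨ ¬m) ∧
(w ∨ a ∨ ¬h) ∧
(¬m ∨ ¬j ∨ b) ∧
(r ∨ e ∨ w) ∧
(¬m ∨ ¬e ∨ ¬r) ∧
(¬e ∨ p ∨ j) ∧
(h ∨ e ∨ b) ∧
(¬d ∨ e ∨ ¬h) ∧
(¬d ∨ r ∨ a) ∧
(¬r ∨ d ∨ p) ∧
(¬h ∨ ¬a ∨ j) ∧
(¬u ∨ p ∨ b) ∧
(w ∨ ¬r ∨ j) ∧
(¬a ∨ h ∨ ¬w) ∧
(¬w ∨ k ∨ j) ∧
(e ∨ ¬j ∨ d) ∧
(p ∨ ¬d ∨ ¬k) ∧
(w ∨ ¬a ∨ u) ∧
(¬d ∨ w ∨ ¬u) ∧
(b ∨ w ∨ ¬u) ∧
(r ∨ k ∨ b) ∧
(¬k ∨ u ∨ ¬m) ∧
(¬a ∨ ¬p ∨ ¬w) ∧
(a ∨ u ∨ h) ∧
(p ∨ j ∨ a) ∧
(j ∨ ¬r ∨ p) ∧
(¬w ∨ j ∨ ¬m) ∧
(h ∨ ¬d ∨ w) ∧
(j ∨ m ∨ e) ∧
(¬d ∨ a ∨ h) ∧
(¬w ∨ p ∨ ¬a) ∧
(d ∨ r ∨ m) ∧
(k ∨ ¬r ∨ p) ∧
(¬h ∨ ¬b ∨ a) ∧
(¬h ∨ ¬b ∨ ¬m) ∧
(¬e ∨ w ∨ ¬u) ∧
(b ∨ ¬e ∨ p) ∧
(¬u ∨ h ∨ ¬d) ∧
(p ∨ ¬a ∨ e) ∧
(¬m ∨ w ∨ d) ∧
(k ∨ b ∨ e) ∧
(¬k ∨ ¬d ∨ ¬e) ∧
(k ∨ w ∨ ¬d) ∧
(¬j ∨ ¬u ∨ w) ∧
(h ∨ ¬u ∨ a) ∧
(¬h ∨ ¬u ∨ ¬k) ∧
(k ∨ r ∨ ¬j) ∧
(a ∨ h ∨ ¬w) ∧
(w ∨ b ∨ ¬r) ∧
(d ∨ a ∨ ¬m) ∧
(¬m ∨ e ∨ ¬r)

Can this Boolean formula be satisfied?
Yes

Yes, the formula is satisfiable.

One satisfying assignment is: p=True, j=True, h=True, r=True, k=False, u=True, w=True, a=False, b=False, d=False, m=False, e=True

Verification: With this assignment, all 51 clauses evaluate to true.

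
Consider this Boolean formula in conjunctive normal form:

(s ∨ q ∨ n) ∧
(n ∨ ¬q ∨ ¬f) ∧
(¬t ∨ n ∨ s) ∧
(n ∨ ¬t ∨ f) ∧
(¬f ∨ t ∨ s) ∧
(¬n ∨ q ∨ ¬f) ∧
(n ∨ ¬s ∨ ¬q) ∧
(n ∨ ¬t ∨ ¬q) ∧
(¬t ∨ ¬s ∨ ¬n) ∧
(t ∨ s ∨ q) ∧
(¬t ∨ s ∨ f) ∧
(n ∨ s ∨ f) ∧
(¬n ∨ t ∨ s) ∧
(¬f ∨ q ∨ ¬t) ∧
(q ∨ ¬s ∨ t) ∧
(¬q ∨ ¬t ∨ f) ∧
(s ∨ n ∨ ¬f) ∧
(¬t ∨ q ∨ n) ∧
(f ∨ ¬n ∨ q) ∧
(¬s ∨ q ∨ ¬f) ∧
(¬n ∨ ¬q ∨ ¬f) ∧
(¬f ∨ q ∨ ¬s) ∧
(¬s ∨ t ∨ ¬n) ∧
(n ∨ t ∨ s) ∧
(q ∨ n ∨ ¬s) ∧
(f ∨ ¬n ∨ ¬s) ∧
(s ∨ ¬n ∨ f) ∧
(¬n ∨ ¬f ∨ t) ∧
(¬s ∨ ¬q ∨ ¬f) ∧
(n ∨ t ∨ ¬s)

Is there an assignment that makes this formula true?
No

No, the formula is not satisfiable.

No assignment of truth values to the variables can make all 30 clauses true simultaneously.

The formula is UNSAT (unsatisfiable).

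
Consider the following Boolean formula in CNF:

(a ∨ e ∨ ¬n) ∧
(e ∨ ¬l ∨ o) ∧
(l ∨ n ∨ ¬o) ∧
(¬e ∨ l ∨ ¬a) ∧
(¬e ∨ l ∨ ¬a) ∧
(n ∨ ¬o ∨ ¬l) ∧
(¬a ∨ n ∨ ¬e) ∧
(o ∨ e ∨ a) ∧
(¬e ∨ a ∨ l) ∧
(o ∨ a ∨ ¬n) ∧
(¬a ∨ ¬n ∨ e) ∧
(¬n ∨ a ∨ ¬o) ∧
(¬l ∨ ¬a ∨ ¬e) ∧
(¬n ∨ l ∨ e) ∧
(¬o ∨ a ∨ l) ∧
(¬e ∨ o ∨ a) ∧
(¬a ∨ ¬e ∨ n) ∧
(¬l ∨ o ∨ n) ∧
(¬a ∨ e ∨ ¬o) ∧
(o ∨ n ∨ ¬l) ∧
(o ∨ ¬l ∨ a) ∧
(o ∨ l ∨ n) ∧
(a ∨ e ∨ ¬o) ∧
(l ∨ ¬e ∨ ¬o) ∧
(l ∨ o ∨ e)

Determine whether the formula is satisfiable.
No

No, the formula is not satisfiable.

No assignment of truth values to the variables can make all 25 clauses true simultaneously.

The formula is UNSAT (unsatisfiable).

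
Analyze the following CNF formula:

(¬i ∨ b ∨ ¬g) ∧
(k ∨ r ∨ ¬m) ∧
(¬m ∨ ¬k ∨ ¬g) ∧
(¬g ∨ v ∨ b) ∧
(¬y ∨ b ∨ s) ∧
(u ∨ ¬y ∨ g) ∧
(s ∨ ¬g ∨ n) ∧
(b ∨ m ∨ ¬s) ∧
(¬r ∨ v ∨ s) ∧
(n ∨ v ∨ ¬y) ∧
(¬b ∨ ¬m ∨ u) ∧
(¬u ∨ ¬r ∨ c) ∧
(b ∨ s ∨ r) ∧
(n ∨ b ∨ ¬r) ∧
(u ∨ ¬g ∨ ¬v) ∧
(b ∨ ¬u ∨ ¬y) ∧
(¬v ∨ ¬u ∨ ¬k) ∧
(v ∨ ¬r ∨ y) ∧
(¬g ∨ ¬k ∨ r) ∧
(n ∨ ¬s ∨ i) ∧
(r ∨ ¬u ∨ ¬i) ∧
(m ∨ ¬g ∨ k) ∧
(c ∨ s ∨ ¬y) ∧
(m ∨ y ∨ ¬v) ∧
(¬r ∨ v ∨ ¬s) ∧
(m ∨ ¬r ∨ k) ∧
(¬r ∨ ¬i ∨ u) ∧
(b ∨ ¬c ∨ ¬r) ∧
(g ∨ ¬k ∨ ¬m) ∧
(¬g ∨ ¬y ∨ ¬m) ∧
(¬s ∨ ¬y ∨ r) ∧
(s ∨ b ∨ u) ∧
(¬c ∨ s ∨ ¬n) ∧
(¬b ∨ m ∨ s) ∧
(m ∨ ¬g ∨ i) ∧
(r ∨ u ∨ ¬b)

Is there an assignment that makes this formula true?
Yes

Yes, the formula is satisfiable.

One satisfying assignment is: b=False, y=False, v=True, s=True, i=False, u=False, n=True, c=False, k=False, r=True, g=False, m=True

Verification: With this assignment, all 36 clauses evaluate to true.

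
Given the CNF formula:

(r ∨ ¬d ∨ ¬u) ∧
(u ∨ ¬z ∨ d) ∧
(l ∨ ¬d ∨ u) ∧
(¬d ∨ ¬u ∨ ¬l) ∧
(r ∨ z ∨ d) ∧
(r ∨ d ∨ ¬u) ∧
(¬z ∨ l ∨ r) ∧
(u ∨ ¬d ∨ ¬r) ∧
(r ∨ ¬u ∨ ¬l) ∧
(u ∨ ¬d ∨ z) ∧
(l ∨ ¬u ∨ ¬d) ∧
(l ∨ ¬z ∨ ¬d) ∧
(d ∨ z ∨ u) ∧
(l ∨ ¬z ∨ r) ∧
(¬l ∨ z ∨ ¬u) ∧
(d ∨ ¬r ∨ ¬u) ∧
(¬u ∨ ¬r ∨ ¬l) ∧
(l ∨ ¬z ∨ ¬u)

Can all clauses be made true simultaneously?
Yes

Yes, the formula is satisfiable.

One satisfying assignment is: l=True, u=False, r=False, z=True, d=True

Verification: With this assignment, all 18 clauses evaluate to true.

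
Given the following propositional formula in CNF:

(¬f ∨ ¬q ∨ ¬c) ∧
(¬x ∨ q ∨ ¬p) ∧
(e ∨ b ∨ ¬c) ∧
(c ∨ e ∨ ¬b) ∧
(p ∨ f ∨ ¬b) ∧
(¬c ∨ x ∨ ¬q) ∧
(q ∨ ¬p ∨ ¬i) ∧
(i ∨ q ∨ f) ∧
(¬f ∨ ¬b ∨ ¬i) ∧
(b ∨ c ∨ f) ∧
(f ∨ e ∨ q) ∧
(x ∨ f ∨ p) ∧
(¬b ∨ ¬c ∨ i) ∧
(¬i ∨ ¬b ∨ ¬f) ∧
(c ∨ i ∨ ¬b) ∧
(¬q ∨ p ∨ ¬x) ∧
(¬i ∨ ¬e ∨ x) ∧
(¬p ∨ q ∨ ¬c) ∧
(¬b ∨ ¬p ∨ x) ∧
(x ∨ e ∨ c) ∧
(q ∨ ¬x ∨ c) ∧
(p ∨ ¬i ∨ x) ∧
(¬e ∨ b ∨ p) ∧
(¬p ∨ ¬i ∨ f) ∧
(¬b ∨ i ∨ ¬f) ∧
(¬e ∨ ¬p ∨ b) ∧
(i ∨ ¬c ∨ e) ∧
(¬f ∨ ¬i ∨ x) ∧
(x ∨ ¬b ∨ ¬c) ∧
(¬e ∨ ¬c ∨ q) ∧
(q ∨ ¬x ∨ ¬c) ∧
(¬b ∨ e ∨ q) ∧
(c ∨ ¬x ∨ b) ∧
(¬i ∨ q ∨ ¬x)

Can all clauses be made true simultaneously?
No

No, the formula is not satisfiable.

No assignment of truth values to the variables can make all 34 clauses true simultaneously.

The formula is UNSAT (unsatisfiable).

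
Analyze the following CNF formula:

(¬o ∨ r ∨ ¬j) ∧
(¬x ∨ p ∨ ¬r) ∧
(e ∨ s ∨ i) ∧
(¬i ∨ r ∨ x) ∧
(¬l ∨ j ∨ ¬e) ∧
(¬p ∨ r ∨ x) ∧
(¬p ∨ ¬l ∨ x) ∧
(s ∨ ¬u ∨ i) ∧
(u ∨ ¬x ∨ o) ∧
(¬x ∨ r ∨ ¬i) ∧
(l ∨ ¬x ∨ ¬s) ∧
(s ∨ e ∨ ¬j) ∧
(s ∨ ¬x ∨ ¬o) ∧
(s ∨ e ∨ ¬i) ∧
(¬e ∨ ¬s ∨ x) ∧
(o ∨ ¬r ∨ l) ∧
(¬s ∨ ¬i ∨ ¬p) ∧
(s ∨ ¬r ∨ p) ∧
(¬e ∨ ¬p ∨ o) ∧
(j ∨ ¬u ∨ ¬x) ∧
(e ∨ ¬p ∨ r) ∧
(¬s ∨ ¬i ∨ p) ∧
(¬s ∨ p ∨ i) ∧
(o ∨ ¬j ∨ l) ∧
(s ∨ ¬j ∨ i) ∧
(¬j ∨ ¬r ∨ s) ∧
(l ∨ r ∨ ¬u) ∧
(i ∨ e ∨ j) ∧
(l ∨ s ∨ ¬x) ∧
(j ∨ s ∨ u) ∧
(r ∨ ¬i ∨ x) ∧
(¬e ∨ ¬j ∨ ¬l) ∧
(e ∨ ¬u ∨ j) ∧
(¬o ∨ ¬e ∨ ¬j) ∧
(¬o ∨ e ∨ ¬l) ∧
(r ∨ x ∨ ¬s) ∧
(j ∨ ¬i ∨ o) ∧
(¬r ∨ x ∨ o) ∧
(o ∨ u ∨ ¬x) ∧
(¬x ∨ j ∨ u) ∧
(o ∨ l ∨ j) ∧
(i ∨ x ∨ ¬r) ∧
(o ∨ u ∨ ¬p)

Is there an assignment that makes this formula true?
Yes

Yes, the formula is satisfiable.

One satisfying assignment is: i=False, p=True, s=True, l=True, j=True, x=True, o=False, u=True, e=False, r=True

Verification: With this assignment, all 43 clauses evaluate to true.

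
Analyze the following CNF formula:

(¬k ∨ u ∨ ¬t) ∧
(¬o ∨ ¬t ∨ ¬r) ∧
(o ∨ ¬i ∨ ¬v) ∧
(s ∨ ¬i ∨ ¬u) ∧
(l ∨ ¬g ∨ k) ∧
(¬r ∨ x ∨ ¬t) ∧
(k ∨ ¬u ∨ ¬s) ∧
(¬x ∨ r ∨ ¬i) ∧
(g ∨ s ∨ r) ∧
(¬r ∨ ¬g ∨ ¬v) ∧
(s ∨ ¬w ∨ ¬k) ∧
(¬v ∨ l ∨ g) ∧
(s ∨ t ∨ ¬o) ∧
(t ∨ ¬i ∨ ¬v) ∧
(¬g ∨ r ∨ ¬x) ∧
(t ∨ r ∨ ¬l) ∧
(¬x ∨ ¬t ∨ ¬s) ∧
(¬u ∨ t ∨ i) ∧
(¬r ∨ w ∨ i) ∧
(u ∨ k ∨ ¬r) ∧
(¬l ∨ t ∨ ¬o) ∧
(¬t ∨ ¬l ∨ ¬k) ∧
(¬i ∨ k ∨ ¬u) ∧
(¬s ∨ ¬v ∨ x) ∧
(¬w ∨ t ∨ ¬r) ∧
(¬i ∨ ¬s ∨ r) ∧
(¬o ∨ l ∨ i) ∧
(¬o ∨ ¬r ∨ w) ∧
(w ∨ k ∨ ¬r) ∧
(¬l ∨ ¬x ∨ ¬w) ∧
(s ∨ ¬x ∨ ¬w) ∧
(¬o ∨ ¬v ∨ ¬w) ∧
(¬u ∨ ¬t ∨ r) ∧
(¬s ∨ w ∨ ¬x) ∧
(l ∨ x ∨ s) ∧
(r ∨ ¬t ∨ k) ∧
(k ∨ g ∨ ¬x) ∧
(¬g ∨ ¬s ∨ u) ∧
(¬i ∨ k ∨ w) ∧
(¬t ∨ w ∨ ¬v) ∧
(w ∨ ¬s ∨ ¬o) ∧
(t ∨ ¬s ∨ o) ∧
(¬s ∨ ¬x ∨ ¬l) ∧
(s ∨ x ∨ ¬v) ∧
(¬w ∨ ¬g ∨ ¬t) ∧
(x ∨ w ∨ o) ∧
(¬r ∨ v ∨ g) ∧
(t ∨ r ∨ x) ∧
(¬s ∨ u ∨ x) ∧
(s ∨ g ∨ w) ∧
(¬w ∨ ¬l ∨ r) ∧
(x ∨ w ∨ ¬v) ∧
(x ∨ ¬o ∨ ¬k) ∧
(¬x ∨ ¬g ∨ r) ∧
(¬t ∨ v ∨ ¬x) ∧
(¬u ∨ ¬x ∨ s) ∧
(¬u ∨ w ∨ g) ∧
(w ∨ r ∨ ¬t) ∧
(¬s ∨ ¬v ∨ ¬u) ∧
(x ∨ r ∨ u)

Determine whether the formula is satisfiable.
Yes

Yes, the formula is satisfiable.

One satisfying assignment is: x=True, o=False, v=False, i=True, r=True, s=False, g=True, w=False, k=True, u=False, l=True, t=False

Verification: With this assignment, all 60 clauses evaluate to true.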